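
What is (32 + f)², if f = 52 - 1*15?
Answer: 4761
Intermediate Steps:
f = 37 (f = 52 - 15 = 37)
(32 + f)² = (32 + 37)² = 69² = 4761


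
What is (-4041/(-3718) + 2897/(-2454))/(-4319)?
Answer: 213608/9851608767 ≈ 2.1683e-5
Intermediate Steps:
(-4041/(-3718) + 2897/(-2454))/(-4319) = (-4041*(-1/3718) + 2897*(-1/2454))*(-1/4319) = (4041/3718 - 2897/2454)*(-1/4319) = -213608/2280993*(-1/4319) = 213608/9851608767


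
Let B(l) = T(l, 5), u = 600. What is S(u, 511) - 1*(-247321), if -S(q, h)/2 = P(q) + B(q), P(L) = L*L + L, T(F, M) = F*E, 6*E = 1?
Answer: -474079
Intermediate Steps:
E = ⅙ (E = (⅙)*1 = ⅙ ≈ 0.16667)
T(F, M) = F/6 (T(F, M) = F*(⅙) = F/6)
B(l) = l/6
P(L) = L + L² (P(L) = L² + L = L + L²)
S(q, h) = -q/3 - 2*q*(1 + q) (S(q, h) = -2*(q*(1 + q) + q/6) = -2*(q/6 + q*(1 + q)) = -q/3 - 2*q*(1 + q))
S(u, 511) - 1*(-247321) = (⅓)*600*(-7 - 6*600) - 1*(-247321) = (⅓)*600*(-7 - 3600) + 247321 = (⅓)*600*(-3607) + 247321 = -721400 + 247321 = -474079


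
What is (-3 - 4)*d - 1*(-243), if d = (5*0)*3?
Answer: 243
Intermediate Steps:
d = 0 (d = 0*3 = 0)
(-3 - 4)*d - 1*(-243) = (-3 - 4)*0 - 1*(-243) = -7*0 + 243 = 0 + 243 = 243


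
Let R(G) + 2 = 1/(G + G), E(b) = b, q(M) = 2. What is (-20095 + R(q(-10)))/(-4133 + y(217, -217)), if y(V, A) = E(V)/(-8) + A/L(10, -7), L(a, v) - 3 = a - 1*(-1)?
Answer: 160774/33405 ≈ 4.8129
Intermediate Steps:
L(a, v) = 4 + a (L(a, v) = 3 + (a - 1*(-1)) = 3 + (a + 1) = 3 + (1 + a) = 4 + a)
R(G) = -2 + 1/(2*G) (R(G) = -2 + 1/(G + G) = -2 + 1/(2*G))
y(V, A) = -V/8 + A/14 (y(V, A) = V/(-8) + A/(4 + 10) = V*(-⅛) + A/14 = -V/8 + A*(1/14) = -V/8 + A/14)
(-20095 + R(q(-10)))/(-4133 + y(217, -217)) = (-20095 + (-2 + (½)/2))/(-4133 + (-⅛*217 + (1/14)*(-217))) = (-20095 + (-2 + (½)*(½)))/(-4133 + (-217/8 - 31/2)) = (-20095 + (-2 + ¼))/(-4133 - 341/8) = (-20095 - 7/4)/(-33405/8) = -80387/4*(-8/33405) = 160774/33405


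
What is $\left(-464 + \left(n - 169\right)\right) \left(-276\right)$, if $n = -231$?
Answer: $238464$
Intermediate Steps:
$\left(-464 + \left(n - 169\right)\right) \left(-276\right) = \left(-464 - 400\right) \left(-276\right) = \left(-864\right) \left(-276\right) = 238464$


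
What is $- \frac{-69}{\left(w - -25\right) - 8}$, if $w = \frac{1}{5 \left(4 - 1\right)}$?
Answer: $\frac{1035}{256} \approx 4.043$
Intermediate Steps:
$w = \frac{1}{15}$ ($w = \frac{1}{5 \cdot 3} = \frac{1}{15} \approx 0.066667$)
$- \frac{-69}{\left(w - -25\right) - 8} = - \frac{-69}{\left(\frac{1}{15} - -25\right) - 8} = - \frac{-69}{\left(\frac{1}{15} + 25\right) - 8} = - \frac{-69}{\frac{376}{15} - 8} = - \frac{-69}{\frac{256}{15}} = - \frac{15 \left(-69\right)}{256} = \left(-1\right) \left(- \frac{1035}{256}\right) = \frac{1035}{256}$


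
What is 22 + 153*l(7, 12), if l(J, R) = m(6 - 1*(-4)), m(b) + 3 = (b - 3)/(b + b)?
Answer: -7669/20 ≈ -383.45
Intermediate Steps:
m(b) = -3 + (-3 + b)/(2*b) (m(b) = -3 + (b - 3)/(b + b) = -3 + (-3 + b)/((2*b)) = -3 + (-3 + b)*(1/(2*b)) = -3 + (-3 + b)/(2*b))
l(J, R) = -53/20 (l(J, R) = (-3 - 5*(6 - 1*(-4)))/(2*(6 - 1*(-4))) = (-3 - 5*(6 + 4))/(2*(6 + 4)) = (1/2)*(-3 - 5*10)/10 = (1/2)*(1/10)*(-3 - 50) = (1/2)*(1/10)*(-53) = -53/20)
22 + 153*l(7, 12) = 22 + 153*(-53/20) = 22 - 8109/20 = -7669/20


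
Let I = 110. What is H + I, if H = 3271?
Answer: 3381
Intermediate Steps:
H + I = 3271 + 110 = 3381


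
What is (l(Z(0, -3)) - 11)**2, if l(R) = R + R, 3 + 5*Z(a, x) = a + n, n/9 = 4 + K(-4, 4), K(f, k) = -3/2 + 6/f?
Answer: 1849/25 ≈ 73.960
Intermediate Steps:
K(f, k) = -3/2 + 6/f (K(f, k) = -3*1/2 + 6/f = -3/2 + 6/f)
n = 9 (n = 9*(4 + (-3/2 + 6/(-4))) = 9*(4 + (-3/2 + 6*(-1/4))) = 9*(4 + (-3/2 - 3/2)) = 9*(4 - 3) = 9*1 = 9)
Z(a, x) = 6/5 + a/5 (Z(a, x) = -3/5 + (a + 9)/5 = -3/5 + (9 + a)/5 = -3/5 + (9/5 + a/5) = 6/5 + a/5)
l(R) = 2*R
(l(Z(0, -3)) - 11)**2 = (2*(6/5 + (1/5)*0) - 11)**2 = (2*(6/5 + 0) - 11)**2 = (2*(6/5) - 11)**2 = (12/5 - 11)**2 = (-43/5)**2 = 1849/25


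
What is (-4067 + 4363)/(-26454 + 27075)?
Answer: 296/621 ≈ 0.47665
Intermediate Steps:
(-4067 + 4363)/(-26454 + 27075) = 296/621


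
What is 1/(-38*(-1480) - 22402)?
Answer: 1/33838 ≈ 2.9553e-5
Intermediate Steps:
1/(-38*(-1480) - 22402) = 1/(56240 - 22402) = 1/33838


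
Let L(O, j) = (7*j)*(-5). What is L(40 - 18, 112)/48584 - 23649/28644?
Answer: -52551979/57985004 ≈ -0.90630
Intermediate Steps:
L(O, j) = -35*j
L(40 - 18, 112)/48584 - 23649/28644 = -35*112/48584 - 23649/28644 = -3920*1/48584 - 23649*1/28644 = -490/6073 - 7883/9548 = -52551979/57985004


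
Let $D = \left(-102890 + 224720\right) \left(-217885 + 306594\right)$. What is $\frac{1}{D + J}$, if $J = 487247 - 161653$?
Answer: $\frac{1}{10807743064} \approx 9.2526 \cdot 10^{-11}$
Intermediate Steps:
$J = 325594$
$D = 10807417470$ ($D = 121830 \cdot 88709 = 10807417470$)
$\frac{1}{D + J} = \frac{1}{10807417470 + 325594} = \frac{1}{10807743064}$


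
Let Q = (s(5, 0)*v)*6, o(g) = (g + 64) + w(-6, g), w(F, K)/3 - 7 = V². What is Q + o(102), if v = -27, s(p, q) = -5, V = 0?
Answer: 997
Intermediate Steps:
w(F, K) = 21 (w(F, K) = 21 + 3*0² = 21 + 3*0 = 21 + 0 = 21)
o(g) = 85 + g (o(g) = (g + 64) + 21 = (64 + g) + 21 = 85 + g)
Q = 810 (Q = -5*(-27)*6 = 135*6 = 810)
Q + o(102) = 810 + (85 + 102) = 810 + 187 = 997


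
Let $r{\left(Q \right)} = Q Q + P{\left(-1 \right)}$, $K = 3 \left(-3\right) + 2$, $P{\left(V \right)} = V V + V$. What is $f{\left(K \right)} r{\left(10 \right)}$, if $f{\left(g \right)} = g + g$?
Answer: $-1400$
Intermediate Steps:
$P{\left(V \right)} = V + V^{2}$ ($P{\left(V \right)} = V^{2} + V = V + V^{2}$)
$K = -7$ ($K = -9 + 2 = -7$)
$r{\left(Q \right)} = Q^{2}$ ($r{\left(Q \right)} = Q Q - \left(1 - 1\right) = Q^{2} - 0 = Q^{2} + 0 = Q^{2}$)
$f{\left(g \right)} = 2 g$
$f{\left(K \right)} r{\left(10 \right)} = 2 \left(-7\right) 10^{2} = \left(-14\right) 100 = -1400$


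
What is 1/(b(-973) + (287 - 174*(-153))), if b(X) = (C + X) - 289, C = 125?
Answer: 1/25772 ≈ 3.8802e-5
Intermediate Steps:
b(X) = -164 + X (b(X) = (125 + X) - 289 = -164 + X)
1/(b(-973) + (287 - 174*(-153))) = 1/((-164 - 973) + (287 - 174*(-153))) = 1/(-1137 + (287 + 26622)) = 1/(-1137 + 26909) = 1/25772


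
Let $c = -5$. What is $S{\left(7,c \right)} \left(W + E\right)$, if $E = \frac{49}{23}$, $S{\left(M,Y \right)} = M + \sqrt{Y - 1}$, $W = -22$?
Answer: $- \frac{3199}{23} - \frac{457 i \sqrt{6}}{23} \approx -139.09 - 48.67 i$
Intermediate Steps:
$S{\left(M,Y \right)} = M + \sqrt{-1 + Y}$
$E = \frac{49}{23}$ ($E = 49 \cdot \frac{1}{23} = \frac{49}{23} \approx 2.1304$)
$S{\left(7,c \right)} \left(W + E\right) = \left(7 + \sqrt{-1 - 5}\right) \left(-22 + \frac{49}{23}\right) = \left(7 + \sqrt{-6}\right) \left(- \frac{457}{23}\right) = \left(7 + i \sqrt{6}\right) \left(- \frac{457}{23}\right) = - \frac{3199}{23} - \frac{457 i \sqrt{6}}{23}$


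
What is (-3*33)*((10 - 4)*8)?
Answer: -4752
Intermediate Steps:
(-3*33)*((10 - 4)*8) = -594*8 = -99*48 = -4752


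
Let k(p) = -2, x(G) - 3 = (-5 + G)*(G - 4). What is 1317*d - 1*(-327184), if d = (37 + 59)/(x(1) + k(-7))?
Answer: 4379824/13 ≈ 3.3691e+5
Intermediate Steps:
x(G) = 3 + (-5 + G)*(-4 + G) (x(G) = 3 + (-5 + G)*(G - 4) = 3 + (-5 + G)*(-4 + G))
d = 96/13 (d = (37 + 59)/((23 + 1² - 9*1) - 2) = 96/((23 + 1 - 9) - 2) = 96/(15 - 2) = 96/13 ≈ 7.3846)
1317*d - 1*(-327184) = 1317*(96/13) - 1*(-327184) = 126432/13 + 327184 = 4379824/13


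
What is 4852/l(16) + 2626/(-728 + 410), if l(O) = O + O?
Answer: 182363/1272 ≈ 143.37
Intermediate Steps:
l(O) = 2*O
4852/l(16) + 2626/(-728 + 410) = 4852/((2*16)) + 2626/(-728 + 410) = 4852/32 + 2626/(-318) = 4852*(1/32) + 2626*(-1/318) = 1213/8 - 1313/159 = 182363/1272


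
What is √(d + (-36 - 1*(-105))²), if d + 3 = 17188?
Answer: √21946 ≈ 148.14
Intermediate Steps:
d = 17185 (d = -3 + 17188 = 17185)
√(d + (-36 - 1*(-105))²) = √(17185 + (-36 - 1*(-105))²) = √(17185 + (-36 + 105)²) = √(17185 + 69²) = √(17185 + 4761) = √21946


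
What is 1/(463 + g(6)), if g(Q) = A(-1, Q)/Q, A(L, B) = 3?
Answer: 2/927 ≈ 0.0021575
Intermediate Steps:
g(Q) = 3/Q
1/(463 + g(6)) = 1/(463 + 3/6) = 1/(463 + 3*(1/6)) = 1/(463 + 1/2) = 1/(927/2) = 2/927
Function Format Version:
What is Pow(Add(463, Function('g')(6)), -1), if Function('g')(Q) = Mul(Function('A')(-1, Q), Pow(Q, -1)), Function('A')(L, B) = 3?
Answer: Rational(2, 927) ≈ 0.0021575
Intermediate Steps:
Function('g')(Q) = Mul(3, Pow(Q, -1))
Pow(Add(463, Function('g')(6)), -1) = Pow(Add(463, Mul(3, Pow(6, -1))), -1) = Pow(Add(463, Mul(3, Rational(1, 6))), -1) = Pow(Add(463, Rational(1, 2)), -1) = Pow(Rational(927, 2), -1) = Rational(2, 927)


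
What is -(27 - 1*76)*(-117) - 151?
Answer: -5884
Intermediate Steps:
-(27 - 1*76)*(-117) - 151 = -(27 - 76)*(-117) - 151 = -1*(-49)*(-117) - 151 = 49*(-117) - 151 = -5733 - 151 = -5884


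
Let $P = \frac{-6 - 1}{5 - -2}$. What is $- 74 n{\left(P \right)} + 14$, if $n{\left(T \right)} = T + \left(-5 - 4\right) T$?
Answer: $-578$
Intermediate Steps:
$P = -1$ ($P = - \frac{7}{5 + \left(-2 + 4\right)} = - \frac{7}{5 + 2} = - \frac{7}{7} = \left(-7\right) \frac{1}{7} = -1$)
$n{\left(T \right)} = - 8 T$ ($n{\left(T \right)} = T - 9 T = - 8 T$)
$- 74 n{\left(P \right)} + 14 = - 74 \left(\left(-8\right) \left(-1\right)\right) + 14 = \left(-74\right) 8 + 14 = -592 + 14 = -578$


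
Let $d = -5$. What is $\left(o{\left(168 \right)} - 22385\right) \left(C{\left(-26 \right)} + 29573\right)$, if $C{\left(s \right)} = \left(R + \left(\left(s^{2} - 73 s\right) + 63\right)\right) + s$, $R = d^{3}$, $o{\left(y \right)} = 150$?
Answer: $-712831865$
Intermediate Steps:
$R = -125$ ($R = \left(-5\right)^{3} = -125$)
$C{\left(s \right)} = -62 + s^{2} - 72 s$ ($C{\left(s \right)} = \left(-125 + \left(\left(s^{2} - 73 s\right) + 63\right)\right) + s = \left(-125 + \left(63 + s^{2} - 73 s\right)\right) + s = \left(-62 + s^{2} - 73 s\right) + s = -62 + s^{2} - 72 s$)
$\left(o{\left(168 \right)} - 22385\right) \left(C{\left(-26 \right)} + 29573\right) = \left(150 - 22385\right) \left(\left(-62 + \left(-26\right)^{2} - -1872\right) + 29573\right) = - 22235 \left(\left(-62 + 676 + 1872\right) + 29573\right) = - 22235 \left(2486 + 29573\right) = \left(-22235\right) 32059 = -712831865$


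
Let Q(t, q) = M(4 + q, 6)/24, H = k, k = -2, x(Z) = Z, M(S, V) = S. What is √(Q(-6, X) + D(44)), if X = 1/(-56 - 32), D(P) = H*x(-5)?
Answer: √78727/88 ≈ 3.1884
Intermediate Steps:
H = -2
D(P) = 10 (D(P) = -2*(-5) = 10)
X = -1/88 (X = 1/(-88) = -1/88 ≈ -0.011364)
Q(t, q) = ⅙ + q/24 (Q(t, q) = (4 + q)/24 = (4 + q)*(1/24) = ⅙ + q/24)
√(Q(-6, X) + D(44)) = √((⅙ + (1/24)*(-1/88)) + 10) = √((⅙ - 1/2112) + 10) = √(117/704 + 10) = √(7157/704) = √78727/88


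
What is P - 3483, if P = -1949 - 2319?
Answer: -7751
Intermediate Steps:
P = -4268
P - 3483 = -4268 - 3483 = -7751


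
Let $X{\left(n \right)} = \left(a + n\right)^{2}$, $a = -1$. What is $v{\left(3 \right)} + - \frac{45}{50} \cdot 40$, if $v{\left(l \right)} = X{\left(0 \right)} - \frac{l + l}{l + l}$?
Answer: $-36$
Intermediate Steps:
$X{\left(n \right)} = \left(-1 + n\right)^{2}$
$v{\left(l \right)} = 0$ ($v{\left(l \right)} = \left(-1 + 0\right)^{2} - \frac{l + l}{l + l} = \left(-1\right)^{2} - \frac{2 l}{2 l} = 1 - 2 l \frac{1}{2 l} = 1 - 1 = 0$)
$v{\left(3 \right)} + - \frac{45}{50} \cdot 40 = 0 + - \frac{45}{50} \cdot 40 = 0 + \left(-45\right) \frac{1}{50} \cdot 40 = 0 - 36 = -36$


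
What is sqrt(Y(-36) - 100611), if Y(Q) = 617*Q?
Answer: 3*I*sqrt(13647) ≈ 350.46*I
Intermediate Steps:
sqrt(Y(-36) - 100611) = sqrt(617*(-36) - 100611) = sqrt(-22212 - 100611) = sqrt(-122823) = 3*I*sqrt(13647)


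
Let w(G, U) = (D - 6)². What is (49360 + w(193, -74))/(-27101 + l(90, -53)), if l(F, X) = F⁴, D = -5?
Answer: 49481/65582899 ≈ 0.00075448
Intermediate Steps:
w(G, U) = 121 (w(G, U) = (-5 - 6)² = (-11)² = 121)
(49360 + w(193, -74))/(-27101 + l(90, -53)) = (49360 + 121)/(-27101 + 90⁴) = 49481/(-27101 + 65610000) = 49481/65582899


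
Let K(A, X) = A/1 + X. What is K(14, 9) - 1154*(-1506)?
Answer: 1737947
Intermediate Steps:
K(A, X) = A + X (K(A, X) = A*1 + X = A + X)
K(14, 9) - 1154*(-1506) = (14 + 9) - 1154*(-1506) = 23 + 1737924 = 1737947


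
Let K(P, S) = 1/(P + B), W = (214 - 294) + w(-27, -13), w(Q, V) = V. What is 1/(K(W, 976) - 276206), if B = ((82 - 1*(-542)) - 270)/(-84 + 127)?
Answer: -3645/1006770913 ≈ -3.6205e-6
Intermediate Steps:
B = 354/43 (B = ((82 + 542) - 270)/43 = (624 - 270)*(1/43) = 354*(1/43) = 354/43 ≈ 8.2326)
W = -93 (W = (214 - 294) - 13 = -80 - 13 = -93)
K(P, S) = 1/(354/43 + P) (K(P, S) = 1/(P + 354/43) = 1/(354/43 + P))
1/(K(W, 976) - 276206) = 1/(43/(354 + 43*(-93)) - 276206) = 1/(43/(354 - 3999) - 276206) = 1/(43/(-3645) - 276206) = 1/(43*(-1/3645) - 276206) = 1/(-43/3645 - 276206) = 1/(-1006770913/3645) = -3645/1006770913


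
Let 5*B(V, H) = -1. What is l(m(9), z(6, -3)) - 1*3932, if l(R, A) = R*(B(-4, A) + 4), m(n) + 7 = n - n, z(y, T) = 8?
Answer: -19793/5 ≈ -3958.6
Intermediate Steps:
B(V, H) = -1/5 (B(V, H) = (1/5)*(-1) = -1/5)
m(n) = -7 (m(n) = -7 + (n - n) = -7 + 0 = -7)
l(R, A) = 19*R/5 (l(R, A) = R*(-1/5 + 4) = R*(19/5) = 19*R/5)
l(m(9), z(6, -3)) - 1*3932 = (19/5)*(-7) - 1*3932 = -133/5 - 3932 = -19793/5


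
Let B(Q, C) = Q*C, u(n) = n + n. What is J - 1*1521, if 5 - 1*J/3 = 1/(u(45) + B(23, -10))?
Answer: -210837/140 ≈ -1506.0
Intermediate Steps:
u(n) = 2*n
B(Q, C) = C*Q
J = 2103/140 (J = 15 - 3/(2*45 - 10*23) = 15 - 3/(90 - 230) = 15 - 3/(-140) = 15 - 3*(-1/140) = 15 + 3/140 = 2103/140 ≈ 15.021)
J - 1*1521 = 2103/140 - 1*1521 = 2103/140 - 1521 = -210837/140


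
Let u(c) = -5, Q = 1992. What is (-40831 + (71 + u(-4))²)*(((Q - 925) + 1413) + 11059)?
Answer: -493835025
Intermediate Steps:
(-40831 + (71 + u(-4))²)*(((Q - 925) + 1413) + 11059) = (-40831 + (71 - 5)²)*(((1992 - 925) + 1413) + 11059) = (-40831 + 66²)*((1067 + 1413) + 11059) = (-40831 + 4356)*(2480 + 11059) = -36475*13539 = -493835025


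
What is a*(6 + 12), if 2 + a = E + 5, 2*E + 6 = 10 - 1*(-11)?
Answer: 189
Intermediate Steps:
E = 15/2 (E = -3 + (10 - 1*(-11))/2 = -3 + (10 + 11)/2 = -3 + (1/2)*21 = -3 + 21/2 = 15/2 ≈ 7.5000)
a = 21/2 (a = -2 + (15/2 + 5) = -2 + 25/2 = 21/2 ≈ 10.500)
a*(6 + 12) = 21*(6 + 12)/2 = (21/2)*18 = 189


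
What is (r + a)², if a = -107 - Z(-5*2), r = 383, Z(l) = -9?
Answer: 81225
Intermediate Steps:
a = -98 (a = -107 - 1*(-9) = -107 + 9 = -98)
(r + a)² = (383 - 98)² = 285² = 81225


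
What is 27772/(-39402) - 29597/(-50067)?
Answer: -12459985/109596663 ≈ -0.11369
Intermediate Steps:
27772/(-39402) - 29597/(-50067) = 27772*(-1/39402) - 29597*(-1/50067) = -13886/19701 + 29597/50067 = -12459985/109596663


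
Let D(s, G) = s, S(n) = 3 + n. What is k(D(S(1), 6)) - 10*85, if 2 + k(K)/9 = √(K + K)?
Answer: -868 + 18*√2 ≈ -842.54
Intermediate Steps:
k(K) = -18 + 9*√2*√K (k(K) = -18 + 9*√(K + K) = -18 + 9*√(2*K) = -18 + 9*(√2*√K) = -18 + 9*√2*√K)
k(D(S(1), 6)) - 10*85 = (-18 + 9*√2*√(3 + 1)) - 10*85 = (-18 + 9*√2*√4) - 850 = (-18 + 9*√2*2) - 850 = (-18 + 18*√2) - 850 = -868 + 18*√2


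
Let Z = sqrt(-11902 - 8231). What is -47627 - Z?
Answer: -47627 - 3*I*sqrt(2237) ≈ -47627.0 - 141.89*I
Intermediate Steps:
Z = 3*I*sqrt(2237) (Z = sqrt(-20133) = 3*I*sqrt(2237) ≈ 141.89*I)
-47627 - Z = -47627 - 3*I*sqrt(2237)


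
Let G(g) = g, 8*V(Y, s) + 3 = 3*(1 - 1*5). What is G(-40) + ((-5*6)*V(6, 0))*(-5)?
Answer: -1285/4 ≈ -321.25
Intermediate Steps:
V(Y, s) = -15/8 (V(Y, s) = -3/8 + (3*(1 - 1*5))/8 = -3/8 + (3*(1 - 5))/8 = -3/8 + (3*(-4))/8 = -3/8 + (⅛)*(-12) = -3/8 - 3/2 = -15/8)
G(-40) + ((-5*6)*V(6, 0))*(-5) = -40 + (-5*6*(-15/8))*(-5) = -40 - 30*(-15/8)*(-5) = -40 + (225/4)*(-5) = -40 - 1125/4 = -1285/4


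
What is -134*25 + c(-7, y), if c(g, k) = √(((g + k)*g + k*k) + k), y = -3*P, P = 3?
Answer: -3350 + 2*√46 ≈ -3336.4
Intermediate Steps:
y = -9 (y = -3*3 = -9)
c(g, k) = √(k + k² + g*(g + k)) (c(g, k) = √((g*(g + k) + k²) + k) = √((k² + g*(g + k)) + k) = √(k + k² + g*(g + k)))
-134*25 + c(-7, y) = -134*25 + √(-9 + (-7)² + (-9)² - 7*(-9)) = -3350 + √(-9 + 49 + 81 + 63) = -3350 + √184 = -3350 + 2*√46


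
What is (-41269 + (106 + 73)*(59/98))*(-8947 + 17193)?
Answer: -2375908789/7 ≈ -3.3942e+8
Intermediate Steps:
(-41269 + (106 + 73)*(59/98))*(-8947 + 17193) = (-41269 + 179*(59*(1/98)))*8246 = (-41269 + 179*(59/98))*8246 = (-41269 + 10561/98)*8246 = -4033801/98*8246 = -2375908789/7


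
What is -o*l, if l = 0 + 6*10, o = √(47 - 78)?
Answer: -60*I*√31 ≈ -334.07*I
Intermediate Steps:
o = I*√31 (o = √(-31) = I*√31 ≈ 5.5678*I)
l = 60 (l = 0 + 60 = 60)
-o*l = -I*√31*60 = -60*I*√31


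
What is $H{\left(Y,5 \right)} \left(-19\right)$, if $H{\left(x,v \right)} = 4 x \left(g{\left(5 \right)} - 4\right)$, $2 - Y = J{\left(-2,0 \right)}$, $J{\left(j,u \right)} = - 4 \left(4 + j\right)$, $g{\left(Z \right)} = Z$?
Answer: $-760$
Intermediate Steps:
$J{\left(j,u \right)} = -16 - 4 j$
$Y = 10$ ($Y = 2 - \left(-16 - -8\right) = 2 - \left(-16 + 8\right) = 2 - -8 = 2 + 8 = 10$)
$H{\left(x,v \right)} = 4 x$ ($H{\left(x,v \right)} = 4 x \left(5 - 4\right) = 4 x 1 = 4 x$)
$H{\left(Y,5 \right)} \left(-19\right) = 4 \cdot 10 \left(-19\right) = 40 \left(-19\right) = -760$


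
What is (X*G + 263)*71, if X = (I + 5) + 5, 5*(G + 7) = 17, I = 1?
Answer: 79307/5 ≈ 15861.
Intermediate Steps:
G = -18/5 (G = -7 + (1/5)*17 = -7 + 17/5 = -18/5 ≈ -3.6000)
X = 11 (X = (1 + 5) + 5 = 6 + 5 = 11)
(X*G + 263)*71 = (11*(-18/5) + 263)*71 = (-198/5 + 263)*71 = (1117/5)*71 = 79307/5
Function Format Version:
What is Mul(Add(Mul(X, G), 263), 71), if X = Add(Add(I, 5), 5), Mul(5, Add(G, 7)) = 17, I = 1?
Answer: Rational(79307, 5) ≈ 15861.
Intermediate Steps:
G = Rational(-18, 5) (G = Add(-7, Mul(Rational(1, 5), 17)) = Add(-7, Rational(17, 5)) = Rational(-18, 5) ≈ -3.6000)
X = 11 (X = Add(Add(1, 5), 5) = Add(6, 5) = 11)
Mul(Add(Mul(X, G), 263), 71) = Mul(Add(Mul(11, Rational(-18, 5)), 263), 71) = Mul(Add(Rational(-198, 5), 263), 71) = Mul(Rational(1117, 5), 71) = Rational(79307, 5)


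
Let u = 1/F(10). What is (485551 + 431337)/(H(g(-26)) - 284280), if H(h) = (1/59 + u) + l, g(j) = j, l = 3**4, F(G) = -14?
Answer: -757349488/234748419 ≈ -3.2262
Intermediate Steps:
l = 81
u = -1/14 (u = 1/(-14) = -1/14 ≈ -0.071429)
H(h) = 66861/826 (H(h) = (1/59 - 1/14) + 81 = -45/826 + 81 = 66861/826)
(485551 + 431337)/(H(g(-26)) - 284280) = (485551 + 431337)/(66861/826 - 284280) = 916888/(-234748419/826) = 916888*(-826/234748419) = -757349488/234748419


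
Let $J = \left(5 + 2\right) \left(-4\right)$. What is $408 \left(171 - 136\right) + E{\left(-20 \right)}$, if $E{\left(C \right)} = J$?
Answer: $14252$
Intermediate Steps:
$J = -28$ ($J = 7 \left(-4\right) = -28$)
$E{\left(C \right)} = -28$
$408 \left(171 - 136\right) + E{\left(-20 \right)} = 408 \left(171 - 136\right) - 28 = 408 \cdot 35 - 28 = 14280 - 28 = 14252$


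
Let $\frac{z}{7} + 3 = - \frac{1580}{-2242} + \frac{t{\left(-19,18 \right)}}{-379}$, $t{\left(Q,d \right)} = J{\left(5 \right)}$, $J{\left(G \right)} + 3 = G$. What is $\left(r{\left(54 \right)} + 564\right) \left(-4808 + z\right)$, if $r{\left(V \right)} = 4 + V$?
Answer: $- \frac{1274828767570}{424859} \approx -3.0006 \cdot 10^{6}$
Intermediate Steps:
$J{\left(G \right)} = -3 + G$
$t{\left(Q,d \right)} = 2$ ($t{\left(Q,d \right)} = -3 + 5 = 2$)
$z = - \frac{6841863}{424859}$ ($z = -21 + 7 \left(- \frac{1580}{-2242} + \frac{2}{-379}\right) = -21 + 7 \left(\left(-1580\right) \left(- \frac{1}{2242}\right) + 2 \left(- \frac{1}{379}\right)\right) = -21 + 7 \left(\frac{790}{1121} - \frac{2}{379}\right) = -21 + 7 \cdot \frac{297168}{424859} = -21 + \frac{2080176}{424859} = - \frac{6841863}{424859} \approx -16.104$)
$\left(r{\left(54 \right)} + 564\right) \left(-4808 + z\right) = \left(\left(4 + 54\right) + 564\right) \left(-4808 - \frac{6841863}{424859}\right) = \left(58 + 564\right) \left(- \frac{2049563935}{424859}\right) = 622 \left(- \frac{2049563935}{424859}\right) = - \frac{1274828767570}{424859}$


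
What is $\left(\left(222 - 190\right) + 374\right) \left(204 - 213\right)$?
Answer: $-3654$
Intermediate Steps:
$\left(\left(222 - 190\right) + 374\right) \left(204 - 213\right) = \left(32 + 374\right) \left(-9\right) = 406 \left(-9\right) = -3654$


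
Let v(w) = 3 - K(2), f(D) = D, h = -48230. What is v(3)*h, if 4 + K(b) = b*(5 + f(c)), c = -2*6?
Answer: -1012830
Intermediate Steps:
c = -12
K(b) = -4 - 7*b (K(b) = -4 + b*(5 - 12) = -4 + b*(-7) = -4 - 7*b)
v(w) = 21 (v(w) = 3 - (-4 - 7*2) = 3 - (-4 - 14) = 3 - 1*(-18) = 3 + 18 = 21)
v(3)*h = 21*(-48230) = -1012830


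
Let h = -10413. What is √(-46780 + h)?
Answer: I*√57193 ≈ 239.15*I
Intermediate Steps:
√(-46780 + h) = √(-46780 - 10413) = √(-57193) = I*√57193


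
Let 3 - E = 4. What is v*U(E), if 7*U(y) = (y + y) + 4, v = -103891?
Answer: -207782/7 ≈ -29683.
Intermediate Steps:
E = -1 (E = 3 - 1*4 = 3 - 4 = -1)
U(y) = 4/7 + 2*y/7 (U(y) = ((y + y) + 4)/7 = (2*y + 4)/7 = (4 + 2*y)/7 = 4/7 + 2*y/7)
v*U(E) = -103891*(4/7 + (2/7)*(-1)) = -103891*(4/7 - 2/7) = -103891*2/7 = -207782/7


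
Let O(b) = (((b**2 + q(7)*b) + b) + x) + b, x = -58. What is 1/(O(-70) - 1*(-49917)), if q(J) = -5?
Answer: 1/54969 ≈ 1.8192e-5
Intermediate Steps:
O(b) = -58 + b**2 - 3*b (O(b) = (((b**2 - 5*b) + b) - 58) + b = ((b**2 - 4*b) - 58) + b = (-58 + b**2 - 4*b) + b = -58 + b**2 - 3*b)
1/(O(-70) - 1*(-49917)) = 1/((-58 + (-70)**2 - 3*(-70)) - 1*(-49917)) = 1/((-58 + 4900 + 210) + 49917) = 1/(5052 + 49917) = 1/54969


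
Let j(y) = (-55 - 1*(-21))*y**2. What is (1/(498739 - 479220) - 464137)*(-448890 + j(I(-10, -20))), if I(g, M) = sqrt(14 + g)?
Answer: 4067946602540652/19519 ≈ 2.0841e+11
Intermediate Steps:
j(y) = -34*y**2 (j(y) = (-55 + 21)*y**2 = -34*y**2)
(1/(498739 - 479220) - 464137)*(-448890 + j(I(-10, -20))) = (1/(498739 - 479220) - 464137)*(-448890 - 34*(sqrt(14 - 10))**2) = (1/19519 - 464137)*(-448890 - 34*(sqrt(4))**2) = (1/19519 - 464137)*(-448890 - 34*2**2) = -9059490102*(-448890 - 34*4)/19519 = -9059490102*(-448890 - 136)/19519 = -9059490102/19519*(-449026) = 4067946602540652/19519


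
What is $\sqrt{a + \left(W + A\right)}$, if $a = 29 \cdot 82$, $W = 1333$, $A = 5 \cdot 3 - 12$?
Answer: $\sqrt{3714} \approx 60.943$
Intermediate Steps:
$A = 3$ ($A = 15 - 12 = 3$)
$a = 2378$
$\sqrt{a + \left(W + A\right)} = \sqrt{2378 + \left(1333 + 3\right)} = \sqrt{2378 + 1336} = \sqrt{3714}$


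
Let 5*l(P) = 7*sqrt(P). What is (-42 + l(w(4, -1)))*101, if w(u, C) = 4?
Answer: -19796/5 ≈ -3959.2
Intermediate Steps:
l(P) = 7*sqrt(P)/5 (l(P) = (7*sqrt(P))/5 = 7*sqrt(P)/5)
(-42 + l(w(4, -1)))*101 = (-42 + 7*sqrt(4)/5)*101 = (-42 + (7/5)*2)*101 = (-42 + 14/5)*101 = -196/5*101 = -19796/5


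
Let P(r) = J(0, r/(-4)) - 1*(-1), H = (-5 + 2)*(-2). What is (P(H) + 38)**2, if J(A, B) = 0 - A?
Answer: 1521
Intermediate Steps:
J(A, B) = -A
H = 6 (H = -3*(-2) = 6)
P(r) = 1 (P(r) = -1*0 - 1*(-1) = 0 + 1 = 1)
(P(H) + 38)**2 = (1 + 38)**2 = 39**2 = 1521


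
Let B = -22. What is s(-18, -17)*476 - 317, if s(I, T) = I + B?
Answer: -19357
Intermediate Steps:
s(I, T) = -22 + I (s(I, T) = I - 22 = -22 + I)
s(-18, -17)*476 - 317 = (-22 - 18)*476 - 317 = -40*476 - 317 = -19040 - 317 = -19357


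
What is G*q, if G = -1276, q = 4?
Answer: -5104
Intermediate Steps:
G*q = -1276*4 = -5104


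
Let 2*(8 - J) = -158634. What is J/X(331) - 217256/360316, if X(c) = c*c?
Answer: 1194820521/9869145319 ≈ 0.12107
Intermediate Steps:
J = 79325 (J = 8 - 1/2*(-158634) = 8 + 79317 = 79325)
X(c) = c**2
J/X(331) - 217256/360316 = 79325/(331**2) - 217256/360316 = 79325/109561 - 217256*1/360316 = 79325*(1/109561) - 54314/90079 = 79325/109561 - 54314/90079 = 1194820521/9869145319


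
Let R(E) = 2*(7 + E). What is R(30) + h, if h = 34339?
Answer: 34413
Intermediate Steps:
R(E) = 14 + 2*E
R(30) + h = (14 + 2*30) + 34339 = (14 + 60) + 34339 = 74 + 34339 = 34413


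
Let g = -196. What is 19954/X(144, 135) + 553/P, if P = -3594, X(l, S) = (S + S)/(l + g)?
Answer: -621552077/161730 ≈ -3843.1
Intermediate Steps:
X(l, S) = 2*S/(-196 + l) (X(l, S) = (S + S)/(l - 196) = (2*S)/(-196 + l) = 2*S/(-196 + l))
19954/X(144, 135) + 553/P = 19954/((2*135/(-196 + 144))) + 553/(-3594) = 19954/((2*135/(-52))) + 553*(-1/3594) = 19954/((2*135*(-1/52))) - 553/3594 = 19954/(-135/26) - 553/3594 = 19954*(-26/135) - 553/3594 = -518804/135 - 553/3594 = -621552077/161730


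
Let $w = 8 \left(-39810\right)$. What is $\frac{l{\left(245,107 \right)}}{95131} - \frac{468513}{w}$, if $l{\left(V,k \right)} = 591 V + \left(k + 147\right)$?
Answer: $\frac{30255105241}{10099106960} \approx 2.9958$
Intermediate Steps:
$w = -318480$
$l{\left(V,k \right)} = 147 + k + 591 V$ ($l{\left(V,k \right)} = 591 V + \left(147 + k\right) = 147 + k + 591 V$)
$\frac{l{\left(245,107 \right)}}{95131} - \frac{468513}{w} = \frac{147 + 107 + 591 \cdot 245}{95131} - \frac{468513}{-318480} = \left(147 + 107 + 144795\right) \frac{1}{95131} - - \frac{156171}{106160} = 145049 \cdot \frac{1}{95131} + \frac{156171}{106160} = \frac{145049}{95131} + \frac{156171}{106160} = \frac{30255105241}{10099106960}$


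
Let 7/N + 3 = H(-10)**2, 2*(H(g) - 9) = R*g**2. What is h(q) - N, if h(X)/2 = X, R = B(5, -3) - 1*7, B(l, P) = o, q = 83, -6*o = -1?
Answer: 165332119/995977 ≈ 166.00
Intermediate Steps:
o = 1/6 (o = -1/6*(-1) = 1/6 ≈ 0.16667)
B(l, P) = 1/6
R = -41/6 (R = 1/6 - 1*7 = 1/6 - 7 = -41/6 ≈ -6.8333)
H(g) = 9 - 41*g**2/12 (H(g) = 9 + (-41*g**2/6)/2 = 9 - 41*g**2/12)
N = 63/995977 (N = 7/(-3 + (9 - 41/12*(-10)**2)**2) = 7/(-3 + (9 - 41/12*100)**2) = 7/(-3 + (9 - 1025/3)**2) = 7/(-3 + (-998/3)**2) = 7/(-3 + 996004/9) = 7/(995977/9) = 7*(9/995977) = 63/995977 ≈ 6.3254e-5)
h(X) = 2*X
h(q) - N = 2*83 - 1*63/995977 = 166 - 63/995977 = 165332119/995977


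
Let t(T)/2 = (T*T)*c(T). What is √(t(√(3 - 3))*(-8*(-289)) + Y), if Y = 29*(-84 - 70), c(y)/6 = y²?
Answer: I*√4466 ≈ 66.828*I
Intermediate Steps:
c(y) = 6*y²
t(T) = 12*T⁴ (t(T) = 2*((T*T)*(6*T²)) = 2*(T²*(6*T²)) = 2*(6*T⁴) = 12*T⁴)
Y = -4466 (Y = 29*(-154) = -4466)
√(t(√(3 - 3))*(-8*(-289)) + Y) = √((12*(√(3 - 3))⁴)*(-8*(-289)) - 4466) = √((12*(√0)⁴)*2312 - 4466) = √((12*0⁴)*2312 - 4466) = √((12*0)*2312 - 4466) = √(0*2312 - 4466) = √(0 - 4466) = √(-4466) = I*√4466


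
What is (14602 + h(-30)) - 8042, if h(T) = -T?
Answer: 6590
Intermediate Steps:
(14602 + h(-30)) - 8042 = (14602 - 1*(-30)) - 8042 = (14602 + 30) - 8042 = 14632 - 8042 = 6590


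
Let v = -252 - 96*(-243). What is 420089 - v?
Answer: 397013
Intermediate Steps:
v = 23076 (v = -252 + 23328 = 23076)
420089 - v = 420089 - 1*23076 = 420089 - 23076 = 397013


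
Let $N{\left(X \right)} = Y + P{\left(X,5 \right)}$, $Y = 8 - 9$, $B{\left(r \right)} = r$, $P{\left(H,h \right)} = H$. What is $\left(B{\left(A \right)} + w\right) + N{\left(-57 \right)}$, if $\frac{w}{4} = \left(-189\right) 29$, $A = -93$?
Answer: $-22075$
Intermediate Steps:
$Y = -1$ ($Y = 8 - 9 = -1$)
$N{\left(X \right)} = -1 + X$
$w = -21924$ ($w = 4 \left(\left(-189\right) 29\right) = 4 \left(-5481\right) = -21924$)
$\left(B{\left(A \right)} + w\right) + N{\left(-57 \right)} = \left(-93 - 21924\right) - 58 = -22017 - 58 = -22075$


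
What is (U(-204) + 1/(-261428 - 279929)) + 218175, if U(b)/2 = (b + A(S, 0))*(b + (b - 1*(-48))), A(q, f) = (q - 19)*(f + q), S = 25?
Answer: 139158523634/541357 ≈ 2.5706e+5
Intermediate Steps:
A(q, f) = (-19 + q)*(f + q)
U(b) = 2*(48 + 2*b)*(150 + b) (U(b) = 2*((b + (25² - 19*0 - 19*25 + 0*25))*(b + (b - 1*(-48)))) = 2*((b + (625 + 0 - 475 + 0))*(b + (b + 48))) = 2*((b + 150)*(b + (48 + b))) = 2*((150 + b)*(48 + 2*b)) = 2*((48 + 2*b)*(150 + b)) = 2*(48 + 2*b)*(150 + b))
(U(-204) + 1/(-261428 - 279929)) + 218175 = ((14400 + 4*(-204)² + 696*(-204)) + 1/(-261428 - 279929)) + 218175 = ((14400 + 4*41616 - 141984) + 1/(-541357)) + 218175 = ((14400 + 166464 - 141984) - 1/541357) + 218175 = (38880 - 1/541357) + 218175 = 21047960159/541357 + 218175 = 139158523634/541357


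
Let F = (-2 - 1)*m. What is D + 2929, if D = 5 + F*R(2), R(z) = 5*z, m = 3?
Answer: 2844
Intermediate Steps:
F = -9 (F = (-2 - 1)*3 = -3*3 = -9)
D = -85 (D = 5 - 45*2 = 5 - 9*10 = 5 - 90 = -85)
D + 2929 = -85 + 2929 = 2844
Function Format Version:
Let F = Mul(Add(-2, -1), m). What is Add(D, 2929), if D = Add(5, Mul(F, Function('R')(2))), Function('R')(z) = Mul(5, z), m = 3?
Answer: 2844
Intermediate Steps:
F = -9 (F = Mul(Add(-2, -1), 3) = Mul(-3, 3) = -9)
D = -85 (D = Add(5, Mul(-9, Mul(5, 2))) = Add(5, Mul(-9, 10)) = Add(5, -90) = -85)
Add(D, 2929) = Add(-85, 2929) = 2844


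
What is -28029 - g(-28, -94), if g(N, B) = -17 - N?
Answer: -28040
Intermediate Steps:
-28029 - g(-28, -94) = -28029 - (-17 - 1*(-28)) = -28029 - (-17 + 28) = -28029 - 1*11 = -28029 - 11 = -28040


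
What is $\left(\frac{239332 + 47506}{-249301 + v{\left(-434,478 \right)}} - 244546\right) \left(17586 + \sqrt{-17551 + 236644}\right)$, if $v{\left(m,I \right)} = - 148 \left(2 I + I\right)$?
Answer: $- \frac{1984867382363616}{461533} - \frac{112866335856 \sqrt{219093}}{461533} \approx -4.4151 \cdot 10^{9}$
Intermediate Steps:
$v{\left(m,I \right)} = - 444 I$ ($v{\left(m,I \right)} = - 148 \cdot 3 I = - 444 I$)
$\left(\frac{239332 + 47506}{-249301 + v{\left(-434,478 \right)}} - 244546\right) \left(17586 + \sqrt{-17551 + 236644}\right) = \left(\frac{239332 + 47506}{-249301 - 212232} - 244546\right) \left(17586 + \sqrt{-17551 + 236644}\right) = \left(\frac{286838}{-249301 - 212232} - 244546\right) \left(17586 + \sqrt{219093}\right) = \left(\frac{286838}{-461533} - 244546\right) \left(17586 + \sqrt{219093}\right) = \left(286838 \left(- \frac{1}{461533}\right) - 244546\right) \left(17586 + \sqrt{219093}\right) = \left(- \frac{286838}{461533} - 244546\right) \left(17586 + \sqrt{219093}\right) = - \frac{112866335856 \left(17586 + \sqrt{219093}\right)}{461533} = - \frac{1984867382363616}{461533} - \frac{112866335856 \sqrt{219093}}{461533}$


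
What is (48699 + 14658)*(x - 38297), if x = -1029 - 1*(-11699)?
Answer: -1750363839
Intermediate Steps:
x = 10670 (x = -1029 + 11699 = 10670)
(48699 + 14658)*(x - 38297) = (48699 + 14658)*(10670 - 38297) = 63357*(-27627) = -1750363839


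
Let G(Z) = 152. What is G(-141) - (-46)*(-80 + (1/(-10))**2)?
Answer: -176377/50 ≈ -3527.5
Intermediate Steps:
G(-141) - (-46)*(-80 + (1/(-10))**2) = 152 - (-46)*(-80 + (1/(-10))**2) = 152 - (-46)*(-80 + (-1/10)**2) = 152 - (-46)*(-80 + 1/100) = 152 - (-46)*(-7999)/100 = 152 - 1*183977/50 = 152 - 183977/50 = -176377/50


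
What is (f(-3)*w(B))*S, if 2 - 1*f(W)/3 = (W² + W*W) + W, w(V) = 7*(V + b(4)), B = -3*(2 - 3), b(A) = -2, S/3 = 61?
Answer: -49959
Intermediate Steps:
S = 183 (S = 3*61 = 183)
B = 3 (B = -3*(-1) = 3)
w(V) = -14 + 7*V (w(V) = 7*(V - 2) = 7*(-2 + V) = -14 + 7*V)
f(W) = 6 - 6*W² - 3*W (f(W) = 6 - 3*((W² + W*W) + W) = 6 - 3*((W² + W²) + W) = 6 - 3*(2*W² + W) = 6 - 3*(W + 2*W²) = 6 + (-6*W² - 3*W) = 6 - 6*W² - 3*W)
(f(-3)*w(B))*S = ((6 - 6*(-3)² - 3*(-3))*(-14 + 7*3))*183 = ((6 - 6*9 + 9)*(-14 + 21))*183 = ((6 - 54 + 9)*7)*183 = -39*7*183 = -273*183 = -49959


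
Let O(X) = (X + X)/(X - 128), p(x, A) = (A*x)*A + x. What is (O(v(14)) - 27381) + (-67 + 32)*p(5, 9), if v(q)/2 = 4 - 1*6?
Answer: -1377121/33 ≈ -41731.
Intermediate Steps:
v(q) = -4 (v(q) = 2*(4 - 1*6) = 2*(4 - 6) = 2*(-2) = -4)
p(x, A) = x + x*A**2 (p(x, A) = x*A**2 + x = x + x*A**2)
O(X) = 2*X/(-128 + X) (O(X) = (2*X)/(-128 + X) = 2*X/(-128 + X))
(O(v(14)) - 27381) + (-67 + 32)*p(5, 9) = (2*(-4)/(-128 - 4) - 27381) + (-67 + 32)*(5*(1 + 9**2)) = (2*(-4)/(-132) - 27381) - 175*(1 + 81) = (2*(-4)*(-1/132) - 27381) - 175*82 = (2/33 - 27381) - 35*410 = -903571/33 - 14350 = -1377121/33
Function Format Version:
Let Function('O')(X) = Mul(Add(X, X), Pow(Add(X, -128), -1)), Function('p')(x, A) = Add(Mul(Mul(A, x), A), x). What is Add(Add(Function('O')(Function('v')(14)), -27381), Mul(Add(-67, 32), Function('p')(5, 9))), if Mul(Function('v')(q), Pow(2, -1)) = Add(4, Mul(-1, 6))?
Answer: Rational(-1377121, 33) ≈ -41731.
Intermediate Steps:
Function('v')(q) = -4 (Function('v')(q) = Mul(2, Add(4, Mul(-1, 6))) = Mul(2, Add(4, -6)) = Mul(2, -2) = -4)
Function('p')(x, A) = Add(x, Mul(x, Pow(A, 2))) (Function('p')(x, A) = Add(Mul(x, Pow(A, 2)), x) = Add(x, Mul(x, Pow(A, 2))))
Function('O')(X) = Mul(2, X, Pow(Add(-128, X), -1)) (Function('O')(X) = Mul(Mul(2, X), Pow(Add(-128, X), -1)) = Mul(2, X, Pow(Add(-128, X), -1)))
Add(Add(Function('O')(Function('v')(14)), -27381), Mul(Add(-67, 32), Function('p')(5, 9))) = Add(Add(Mul(2, -4, Pow(Add(-128, -4), -1)), -27381), Mul(Add(-67, 32), Mul(5, Add(1, Pow(9, 2))))) = Add(Add(Mul(2, -4, Pow(-132, -1)), -27381), Mul(-35, Mul(5, Add(1, 81)))) = Add(Add(Mul(2, -4, Rational(-1, 132)), -27381), Mul(-35, Mul(5, 82))) = Add(Add(Rational(2, 33), -27381), Mul(-35, 410)) = Add(Rational(-903571, 33), -14350) = Rational(-1377121, 33)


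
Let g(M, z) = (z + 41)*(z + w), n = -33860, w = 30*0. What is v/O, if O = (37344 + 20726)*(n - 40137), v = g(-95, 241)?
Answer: -33981/2148502895 ≈ -1.5816e-5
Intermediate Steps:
w = 0
g(M, z) = z*(41 + z) (g(M, z) = (z + 41)*(z + 0) = (41 + z)*z = z*(41 + z))
v = 67962 (v = 241*(41 + 241) = 241*282 = 67962)
O = -4297005790 (O = (37344 + 20726)*(-33860 - 40137) = 58070*(-73997) = -4297005790)
v/O = 67962/(-4297005790) = 67962*(-1/4297005790) = -33981/2148502895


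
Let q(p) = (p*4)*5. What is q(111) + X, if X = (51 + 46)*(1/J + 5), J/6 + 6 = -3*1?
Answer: 145973/54 ≈ 2703.2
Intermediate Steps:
J = -54 (J = -36 + 6*(-3*1) = -36 + 6*(-3) = -36 - 18 = -54)
X = 26093/54 (X = (51 + 46)*(1/(-54) + 5) = 97*(-1/54 + 5) = 97*(269/54) = 26093/54 ≈ 483.20)
q(p) = 20*p (q(p) = (4*p)*5 = 20*p)
q(111) + X = 20*111 + 26093/54 = 2220 + 26093/54 = 145973/54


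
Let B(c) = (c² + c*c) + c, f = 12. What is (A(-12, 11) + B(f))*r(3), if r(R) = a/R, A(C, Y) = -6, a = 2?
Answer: 196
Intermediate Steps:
r(R) = 2/R
B(c) = c + 2*c² (B(c) = (c² + c²) + c = 2*c² + c = c + 2*c²)
(A(-12, 11) + B(f))*r(3) = (-6 + 12*(1 + 2*12))*(2/3) = (-6 + 12*(1 + 24))*(2*(⅓)) = (-6 + 12*25)*(⅔) = (-6 + 300)*(⅔) = 294*(⅔) = 196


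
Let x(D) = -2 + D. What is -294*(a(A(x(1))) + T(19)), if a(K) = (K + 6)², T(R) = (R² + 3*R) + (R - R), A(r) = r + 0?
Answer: -130242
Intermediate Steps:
A(r) = r
T(R) = R² + 3*R (T(R) = (R² + 3*R) + 0 = R² + 3*R)
a(K) = (6 + K)²
-294*(a(A(x(1))) + T(19)) = -294*((6 + (-2 + 1))² + 19*(3 + 19)) = -294*((6 - 1)² + 19*22) = -294*(5² + 418) = -294*(25 + 418) = -294*443 = -130242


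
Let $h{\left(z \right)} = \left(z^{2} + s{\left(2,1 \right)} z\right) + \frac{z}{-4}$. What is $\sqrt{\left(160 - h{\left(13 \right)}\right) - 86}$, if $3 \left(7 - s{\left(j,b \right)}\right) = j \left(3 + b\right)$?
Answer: $\frac{i \sqrt{5331}}{6} \approx 12.169 i$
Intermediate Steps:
$s{\left(j,b \right)} = 7 - \frac{j \left(3 + b\right)}{3}$
$h{\left(z \right)} = z^{2} + \frac{49 z}{12}$ ($h{\left(z \right)} = \left(z^{2} + \left(7 - 2 - \frac{1}{3} \cdot 2\right) z\right) + \frac{z}{-4} = \left(z^{2} + \left(7 - 2 - \frac{2}{3}\right) z\right) + z \left(- \frac{1}{4}\right) = \left(z^{2} + \frac{13 z}{3}\right) - \frac{z}{4} = z^{2} + \frac{49 z}{12}$)
$\sqrt{\left(160 - h{\left(13 \right)}\right) - 86} = \sqrt{\left(160 - \frac{1}{12} \cdot 13 \left(49 + 12 \cdot 13\right)\right) - 86} = \sqrt{\left(160 - \frac{1}{12} \cdot 13 \left(49 + 156\right)\right) - 86} = \sqrt{\left(160 - \frac{1}{12} \cdot 13 \cdot 205\right) - 86} = \sqrt{\left(160 - \frac{2665}{12}\right) - 86} = \sqrt{- \frac{745}{12} - 86} = \sqrt{- \frac{1777}{12}} = \frac{i \sqrt{5331}}{6}$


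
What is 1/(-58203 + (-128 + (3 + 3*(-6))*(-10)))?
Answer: -1/58181 ≈ -1.7188e-5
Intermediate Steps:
1/(-58203 + (-128 + (3 + 3*(-6))*(-10))) = 1/(-58203 + (-128 + (3 - 18)*(-10))) = 1/(-58203 + (-128 - 15*(-10))) = 1/(-58203 + (-128 + 150)) = 1/(-58203 + 22) = 1/(-58181) = -1/58181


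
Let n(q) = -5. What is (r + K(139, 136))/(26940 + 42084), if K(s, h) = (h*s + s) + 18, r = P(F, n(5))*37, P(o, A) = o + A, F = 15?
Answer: 6477/23008 ≈ 0.28151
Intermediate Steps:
P(o, A) = A + o
r = 370 (r = (-5 + 15)*37 = 10*37 = 370)
K(s, h) = 18 + s + h*s (K(s, h) = (s + h*s) + 18 = 18 + s + h*s)
(r + K(139, 136))/(26940 + 42084) = (370 + (18 + 139 + 136*139))/(26940 + 42084) = (370 + (18 + 139 + 18904))/69024 = (370 + 19061)*(1/69024) = 19431*(1/69024) = 6477/23008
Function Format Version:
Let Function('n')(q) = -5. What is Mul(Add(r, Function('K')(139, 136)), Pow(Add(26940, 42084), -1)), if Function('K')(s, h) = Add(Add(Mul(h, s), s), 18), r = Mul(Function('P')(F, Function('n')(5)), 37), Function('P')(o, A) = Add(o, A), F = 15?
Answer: Rational(6477, 23008) ≈ 0.28151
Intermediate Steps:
Function('P')(o, A) = Add(A, o)
r = 370 (r = Mul(Add(-5, 15), 37) = Mul(10, 37) = 370)
Function('K')(s, h) = Add(18, s, Mul(h, s)) (Function('K')(s, h) = Add(Add(s, Mul(h, s)), 18) = Add(18, s, Mul(h, s)))
Mul(Add(r, Function('K')(139, 136)), Pow(Add(26940, 42084), -1)) = Mul(Add(370, Add(18, 139, Mul(136, 139))), Pow(Add(26940, 42084), -1)) = Mul(Add(370, Add(18, 139, 18904)), Pow(69024, -1)) = Mul(Add(370, 19061), Rational(1, 69024)) = Mul(19431, Rational(1, 69024)) = Rational(6477, 23008)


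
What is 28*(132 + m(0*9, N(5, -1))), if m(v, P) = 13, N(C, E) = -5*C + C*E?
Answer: 4060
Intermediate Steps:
28*(132 + m(0*9, N(5, -1))) = 28*(132 + 13) = 28*145 = 4060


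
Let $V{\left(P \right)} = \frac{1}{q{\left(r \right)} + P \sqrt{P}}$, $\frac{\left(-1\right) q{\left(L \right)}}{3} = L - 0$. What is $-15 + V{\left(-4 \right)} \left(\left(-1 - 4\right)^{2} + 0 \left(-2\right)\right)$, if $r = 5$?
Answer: $- \frac{4710}{289} + \frac{200 i}{289} \approx -16.298 + 0.69204 i$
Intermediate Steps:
$q{\left(L \right)} = - 3 L$ ($q{\left(L \right)} = - 3 \left(L - 0\right) = - 3 \left(L + 0\right) = - 3 L$)
$V{\left(P \right)} = \frac{1}{-15 + P^{\frac{3}{2}}}$ ($V{\left(P \right)} = \frac{1}{\left(-3\right) 5 + P \sqrt{P}} = \frac{1}{-15 + P^{\frac{3}{2}}}$)
$-15 + V{\left(-4 \right)} \left(\left(-1 - 4\right)^{2} + 0 \left(-2\right)\right) = -15 + \frac{\left(-1 - 4\right)^{2} + 0 \left(-2\right)}{-15 + \left(-4\right)^{\frac{3}{2}}} = -15 + \frac{\left(-5\right)^{2} + 0}{-15 - 8 i} = -15 + \frac{-15 + 8 i}{289} \left(25 + 0\right) = -15 + \frac{-15 + 8 i}{289} \cdot 25 = -15 + \frac{25 \left(-15 + 8 i\right)}{289}$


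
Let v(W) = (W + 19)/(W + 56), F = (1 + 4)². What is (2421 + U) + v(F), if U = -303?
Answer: 171602/81 ≈ 2118.5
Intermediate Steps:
F = 25 (F = 5² = 25)
v(W) = (19 + W)/(56 + W)
(2421 + U) + v(F) = (2421 - 303) + (19 + 25)/(56 + 25) = 2118 + 44/81 = 171602/81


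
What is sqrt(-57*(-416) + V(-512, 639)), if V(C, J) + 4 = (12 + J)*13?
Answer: sqrt(32171) ≈ 179.36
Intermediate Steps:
V(C, J) = 152 + 13*J (V(C, J) = -4 + (12 + J)*13 = -4 + (156 + 13*J) = 152 + 13*J)
sqrt(-57*(-416) + V(-512, 639)) = sqrt(-57*(-416) + (152 + 13*639)) = sqrt(23712 + (152 + 8307)) = sqrt(23712 + 8459) = sqrt(32171)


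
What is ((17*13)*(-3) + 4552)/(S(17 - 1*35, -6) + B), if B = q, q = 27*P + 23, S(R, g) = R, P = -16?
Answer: -3889/427 ≈ -9.1077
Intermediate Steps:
q = -409 (q = 27*(-16) + 23 = -432 + 23 = -409)
B = -409
((17*13)*(-3) + 4552)/(S(17 - 1*35, -6) + B) = ((17*13)*(-3) + 4552)/((17 - 1*35) - 409) = (221*(-3) + 4552)/((17 - 35) - 409) = (-663 + 4552)/(-18 - 409) = 3889/(-427) = 3889*(-1/427) = -3889/427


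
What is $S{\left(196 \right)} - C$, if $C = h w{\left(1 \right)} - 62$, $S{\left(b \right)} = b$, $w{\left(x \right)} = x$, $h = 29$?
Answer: $229$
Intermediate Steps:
$C = -33$ ($C = 29 \cdot 1 - 62 = 29 - 62 = -33$)
$S{\left(196 \right)} - C = 196 - -33 = 196 + 33 = 229$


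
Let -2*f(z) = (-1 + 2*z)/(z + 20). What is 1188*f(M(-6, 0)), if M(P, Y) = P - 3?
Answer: 1026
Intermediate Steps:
M(P, Y) = -3 + P
f(z) = -(-1 + 2*z)/(2*(20 + z)) (f(z) = -(-1 + 2*z)/(2*(z + 20)) = -(-1 + 2*z)/(2*(20 + z)))
1188*f(M(-6, 0)) = 1188*((½ - (-3 - 6))/(20 + (-3 - 6))) = 1188*((½ - 1*(-9))/(20 - 9)) = 1188*((½ + 9)/11) = 1188*((1/11)*(19/2)) = 1188*(19/22) = 1026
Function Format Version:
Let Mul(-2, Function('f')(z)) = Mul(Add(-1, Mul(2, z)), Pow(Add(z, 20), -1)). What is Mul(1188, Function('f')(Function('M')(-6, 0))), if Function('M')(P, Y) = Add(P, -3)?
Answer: 1026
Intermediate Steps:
Function('M')(P, Y) = Add(-3, P)
Function('f')(z) = Mul(Rational(-1, 2), Pow(Add(20, z), -1), Add(-1, Mul(2, z))) (Function('f')(z) = Mul(Rational(-1, 2), Mul(Add(-1, Mul(2, z)), Pow(Add(z, 20), -1))) = Mul(Rational(-1, 2), Mul(Add(-1, Mul(2, z)), Pow(Add(20, z), -1))) = Mul(Rational(-1, 2), Mul(Pow(Add(20, z), -1), Add(-1, Mul(2, z)))) = Mul(Rational(-1, 2), Pow(Add(20, z), -1), Add(-1, Mul(2, z))))
Mul(1188, Function('f')(Function('M')(-6, 0))) = Mul(1188, Mul(Pow(Add(20, Add(-3, -6)), -1), Add(Rational(1, 2), Mul(-1, Add(-3, -6))))) = Mul(1188, Mul(Pow(Add(20, -9), -1), Add(Rational(1, 2), Mul(-1, -9)))) = Mul(1188, Mul(Pow(11, -1), Add(Rational(1, 2), 9))) = Mul(1188, Mul(Rational(1, 11), Rational(19, 2))) = Mul(1188, Rational(19, 22)) = 1026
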